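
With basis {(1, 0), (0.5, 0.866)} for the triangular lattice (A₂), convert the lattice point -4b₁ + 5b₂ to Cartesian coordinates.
(-1.5, 4.33)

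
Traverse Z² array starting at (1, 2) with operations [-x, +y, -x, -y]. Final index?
(-1, 2)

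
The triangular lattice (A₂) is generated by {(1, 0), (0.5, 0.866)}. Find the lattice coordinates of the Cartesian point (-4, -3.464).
-2b₁ - 4b₂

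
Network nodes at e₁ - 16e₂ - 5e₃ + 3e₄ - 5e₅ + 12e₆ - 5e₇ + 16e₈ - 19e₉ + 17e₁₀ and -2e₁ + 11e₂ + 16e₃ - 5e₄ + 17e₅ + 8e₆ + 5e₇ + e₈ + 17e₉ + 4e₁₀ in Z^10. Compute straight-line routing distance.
59.439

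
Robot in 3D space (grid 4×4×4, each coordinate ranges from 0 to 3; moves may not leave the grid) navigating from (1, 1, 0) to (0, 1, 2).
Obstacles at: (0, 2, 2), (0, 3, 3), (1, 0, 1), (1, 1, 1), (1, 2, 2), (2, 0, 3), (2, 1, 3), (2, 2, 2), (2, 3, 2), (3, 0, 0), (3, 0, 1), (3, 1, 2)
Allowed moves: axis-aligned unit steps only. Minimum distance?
3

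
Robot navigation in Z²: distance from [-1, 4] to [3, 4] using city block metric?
4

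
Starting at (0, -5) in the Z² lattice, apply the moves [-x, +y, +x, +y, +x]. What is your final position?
(1, -3)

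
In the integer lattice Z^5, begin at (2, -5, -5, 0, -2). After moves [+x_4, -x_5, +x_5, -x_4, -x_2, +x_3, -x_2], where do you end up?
(2, -7, -4, 0, -2)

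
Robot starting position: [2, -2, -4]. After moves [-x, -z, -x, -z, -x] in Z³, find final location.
(-1, -2, -6)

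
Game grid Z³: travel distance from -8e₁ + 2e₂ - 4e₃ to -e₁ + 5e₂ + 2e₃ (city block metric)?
16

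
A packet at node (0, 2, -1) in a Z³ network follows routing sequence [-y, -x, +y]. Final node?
(-1, 2, -1)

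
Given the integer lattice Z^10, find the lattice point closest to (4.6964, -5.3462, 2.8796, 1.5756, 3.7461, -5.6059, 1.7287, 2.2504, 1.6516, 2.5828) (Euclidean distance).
(5, -5, 3, 2, 4, -6, 2, 2, 2, 3)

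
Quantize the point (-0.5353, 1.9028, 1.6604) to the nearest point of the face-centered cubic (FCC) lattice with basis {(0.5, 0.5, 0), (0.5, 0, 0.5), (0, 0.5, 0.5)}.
(-0.5, 2, 1.5)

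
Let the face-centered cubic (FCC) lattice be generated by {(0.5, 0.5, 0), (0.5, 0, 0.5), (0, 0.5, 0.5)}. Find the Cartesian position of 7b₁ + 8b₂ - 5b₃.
(7.5, 1, 1.5)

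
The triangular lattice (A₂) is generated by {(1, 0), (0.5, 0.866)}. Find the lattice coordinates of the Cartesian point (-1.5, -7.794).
3b₁ - 9b₂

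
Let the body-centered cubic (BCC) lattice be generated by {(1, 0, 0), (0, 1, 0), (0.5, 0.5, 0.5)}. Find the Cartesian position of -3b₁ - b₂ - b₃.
(-3.5, -1.5, -0.5)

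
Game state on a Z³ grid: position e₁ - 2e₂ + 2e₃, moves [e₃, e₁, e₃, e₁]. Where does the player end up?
(3, -2, 4)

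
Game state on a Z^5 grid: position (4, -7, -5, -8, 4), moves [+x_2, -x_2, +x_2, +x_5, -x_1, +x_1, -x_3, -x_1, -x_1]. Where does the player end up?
(2, -6, -6, -8, 5)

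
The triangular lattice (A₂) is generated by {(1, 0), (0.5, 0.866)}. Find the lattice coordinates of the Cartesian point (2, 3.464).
4b₂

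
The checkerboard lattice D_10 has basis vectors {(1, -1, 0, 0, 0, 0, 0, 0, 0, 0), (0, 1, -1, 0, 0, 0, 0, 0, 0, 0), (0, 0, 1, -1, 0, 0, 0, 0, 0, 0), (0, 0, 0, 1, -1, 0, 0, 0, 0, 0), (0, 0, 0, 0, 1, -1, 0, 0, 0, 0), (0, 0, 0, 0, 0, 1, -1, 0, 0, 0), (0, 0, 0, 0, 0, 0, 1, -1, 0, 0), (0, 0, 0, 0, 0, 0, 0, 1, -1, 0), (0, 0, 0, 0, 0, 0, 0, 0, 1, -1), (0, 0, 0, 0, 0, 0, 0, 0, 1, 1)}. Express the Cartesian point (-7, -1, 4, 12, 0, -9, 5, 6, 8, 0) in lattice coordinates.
-7b₁ - 8b₂ - 4b₃ + 8b₄ + 8b₅ - b₆ + 4b₇ + 10b₈ + 9b₉ + 9b₁₀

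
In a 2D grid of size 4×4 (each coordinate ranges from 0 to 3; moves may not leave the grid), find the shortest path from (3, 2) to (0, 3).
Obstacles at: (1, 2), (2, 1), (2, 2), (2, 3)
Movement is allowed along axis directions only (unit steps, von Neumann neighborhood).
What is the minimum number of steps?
8
(one shortest path: (3, 2) → (3, 1) → (3, 0) → (2, 0) → (1, 0) → (0, 0) → (0, 1) → (0, 2) → (0, 3))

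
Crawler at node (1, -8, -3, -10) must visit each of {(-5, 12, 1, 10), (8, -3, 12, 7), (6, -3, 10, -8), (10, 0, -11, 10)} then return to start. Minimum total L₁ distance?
164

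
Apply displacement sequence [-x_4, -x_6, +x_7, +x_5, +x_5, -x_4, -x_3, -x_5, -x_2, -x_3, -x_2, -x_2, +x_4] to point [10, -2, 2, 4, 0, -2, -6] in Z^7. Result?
(10, -5, 0, 3, 1, -3, -5)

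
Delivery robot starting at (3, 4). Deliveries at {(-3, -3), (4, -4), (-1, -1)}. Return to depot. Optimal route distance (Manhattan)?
30
(one optimal route: (3, 4) → (4, -4) → (-3, -3) → (-1, -1) → (3, 4))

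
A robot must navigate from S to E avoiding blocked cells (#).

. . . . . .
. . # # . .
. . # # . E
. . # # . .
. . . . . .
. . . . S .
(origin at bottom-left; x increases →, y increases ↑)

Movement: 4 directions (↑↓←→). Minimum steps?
4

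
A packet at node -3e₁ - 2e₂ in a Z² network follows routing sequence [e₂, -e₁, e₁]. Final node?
(-3, -1)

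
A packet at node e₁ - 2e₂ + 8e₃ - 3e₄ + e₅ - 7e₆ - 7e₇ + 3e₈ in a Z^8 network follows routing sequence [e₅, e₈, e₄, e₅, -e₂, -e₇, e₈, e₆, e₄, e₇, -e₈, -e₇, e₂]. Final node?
(1, -2, 8, -1, 3, -6, -8, 4)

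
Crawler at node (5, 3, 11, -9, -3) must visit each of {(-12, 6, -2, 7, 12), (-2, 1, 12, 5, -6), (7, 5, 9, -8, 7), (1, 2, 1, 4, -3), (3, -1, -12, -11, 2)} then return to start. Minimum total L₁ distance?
200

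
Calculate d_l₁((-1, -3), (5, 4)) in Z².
13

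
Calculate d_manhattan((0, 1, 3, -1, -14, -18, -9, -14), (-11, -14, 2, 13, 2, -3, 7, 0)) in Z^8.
102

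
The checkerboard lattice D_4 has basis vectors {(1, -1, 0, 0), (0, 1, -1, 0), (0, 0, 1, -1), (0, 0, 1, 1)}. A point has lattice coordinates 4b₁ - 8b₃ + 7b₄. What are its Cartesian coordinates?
(4, -4, -1, 15)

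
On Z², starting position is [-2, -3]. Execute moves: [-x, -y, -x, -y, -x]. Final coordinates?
(-5, -5)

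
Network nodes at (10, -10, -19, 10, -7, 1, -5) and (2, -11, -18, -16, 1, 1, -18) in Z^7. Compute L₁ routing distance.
57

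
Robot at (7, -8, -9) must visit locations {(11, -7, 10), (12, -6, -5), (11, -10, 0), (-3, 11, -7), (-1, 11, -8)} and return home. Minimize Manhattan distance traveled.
110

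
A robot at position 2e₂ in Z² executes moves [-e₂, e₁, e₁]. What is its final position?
(2, 1)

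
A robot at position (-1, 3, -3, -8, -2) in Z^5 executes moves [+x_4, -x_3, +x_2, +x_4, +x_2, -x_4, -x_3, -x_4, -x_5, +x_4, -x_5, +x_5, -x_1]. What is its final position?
(-2, 5, -5, -7, -3)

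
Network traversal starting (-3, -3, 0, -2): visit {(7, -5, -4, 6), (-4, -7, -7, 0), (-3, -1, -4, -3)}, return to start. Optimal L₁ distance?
66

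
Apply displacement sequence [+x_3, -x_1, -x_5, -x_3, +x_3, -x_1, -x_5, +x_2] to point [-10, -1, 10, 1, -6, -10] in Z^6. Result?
(-12, 0, 11, 1, -8, -10)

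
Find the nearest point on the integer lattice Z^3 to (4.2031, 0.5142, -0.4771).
(4, 1, 0)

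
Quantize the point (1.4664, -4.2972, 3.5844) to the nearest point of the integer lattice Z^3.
(1, -4, 4)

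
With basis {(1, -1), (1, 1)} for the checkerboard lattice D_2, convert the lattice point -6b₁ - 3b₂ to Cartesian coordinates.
(-9, 3)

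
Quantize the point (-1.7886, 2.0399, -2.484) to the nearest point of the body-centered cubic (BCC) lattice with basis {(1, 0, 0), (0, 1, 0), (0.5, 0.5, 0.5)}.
(-2, 2, -2)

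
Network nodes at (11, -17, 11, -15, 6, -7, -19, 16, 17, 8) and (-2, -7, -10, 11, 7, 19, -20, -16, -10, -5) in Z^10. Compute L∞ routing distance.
32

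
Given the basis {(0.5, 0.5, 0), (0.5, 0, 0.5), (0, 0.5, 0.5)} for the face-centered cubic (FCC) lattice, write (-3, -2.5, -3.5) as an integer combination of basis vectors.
-2b₁ - 4b₂ - 3b₃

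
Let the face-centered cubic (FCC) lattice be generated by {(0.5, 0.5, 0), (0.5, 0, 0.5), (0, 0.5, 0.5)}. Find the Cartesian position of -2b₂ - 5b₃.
(-1, -2.5, -3.5)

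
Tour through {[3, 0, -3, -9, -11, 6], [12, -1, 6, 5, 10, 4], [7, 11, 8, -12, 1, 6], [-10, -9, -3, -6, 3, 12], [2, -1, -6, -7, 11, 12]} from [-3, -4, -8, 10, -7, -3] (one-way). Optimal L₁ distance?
210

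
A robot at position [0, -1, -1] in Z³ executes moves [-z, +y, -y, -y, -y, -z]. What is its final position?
(0, -3, -3)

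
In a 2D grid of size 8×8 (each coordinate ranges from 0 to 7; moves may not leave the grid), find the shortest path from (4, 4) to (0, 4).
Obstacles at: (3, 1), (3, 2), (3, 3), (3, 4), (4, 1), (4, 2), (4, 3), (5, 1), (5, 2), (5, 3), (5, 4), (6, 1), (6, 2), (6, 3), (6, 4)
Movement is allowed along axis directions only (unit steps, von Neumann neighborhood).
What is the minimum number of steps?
6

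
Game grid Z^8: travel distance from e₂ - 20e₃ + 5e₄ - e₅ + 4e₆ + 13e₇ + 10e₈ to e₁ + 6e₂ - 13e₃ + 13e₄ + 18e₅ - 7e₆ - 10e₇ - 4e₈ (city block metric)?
88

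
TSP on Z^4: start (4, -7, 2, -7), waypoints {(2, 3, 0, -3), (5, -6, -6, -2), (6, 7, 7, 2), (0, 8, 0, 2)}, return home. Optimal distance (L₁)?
90
(one optimal route: (4, -7, 2, -7) → (2, 3, 0, -3) → (0, 8, 0, 2) → (6, 7, 7, 2) → (5, -6, -6, -2) → (4, -7, 2, -7))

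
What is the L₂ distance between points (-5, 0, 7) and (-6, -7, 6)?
7.14143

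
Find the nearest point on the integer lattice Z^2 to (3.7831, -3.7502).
(4, -4)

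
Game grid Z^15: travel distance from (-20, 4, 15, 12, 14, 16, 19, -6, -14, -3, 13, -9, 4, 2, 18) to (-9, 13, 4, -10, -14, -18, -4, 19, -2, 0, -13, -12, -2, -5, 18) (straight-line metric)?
69.455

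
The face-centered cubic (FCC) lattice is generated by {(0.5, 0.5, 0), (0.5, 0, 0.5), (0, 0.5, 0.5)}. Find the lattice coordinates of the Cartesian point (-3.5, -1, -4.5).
-7b₂ - 2b₃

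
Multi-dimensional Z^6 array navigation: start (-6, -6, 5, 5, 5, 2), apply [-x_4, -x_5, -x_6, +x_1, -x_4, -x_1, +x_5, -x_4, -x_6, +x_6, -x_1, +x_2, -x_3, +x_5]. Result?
(-7, -5, 4, 2, 6, 1)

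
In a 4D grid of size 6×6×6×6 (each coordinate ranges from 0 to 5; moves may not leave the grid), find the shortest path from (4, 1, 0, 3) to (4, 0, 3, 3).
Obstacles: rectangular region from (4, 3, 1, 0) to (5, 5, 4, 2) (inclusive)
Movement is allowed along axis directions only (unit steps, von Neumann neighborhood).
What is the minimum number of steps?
4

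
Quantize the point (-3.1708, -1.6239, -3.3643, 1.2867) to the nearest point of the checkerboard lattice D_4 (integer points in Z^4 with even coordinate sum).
(-3, -1, -3, 1)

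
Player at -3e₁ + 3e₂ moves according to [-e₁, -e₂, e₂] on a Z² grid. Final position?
(-4, 3)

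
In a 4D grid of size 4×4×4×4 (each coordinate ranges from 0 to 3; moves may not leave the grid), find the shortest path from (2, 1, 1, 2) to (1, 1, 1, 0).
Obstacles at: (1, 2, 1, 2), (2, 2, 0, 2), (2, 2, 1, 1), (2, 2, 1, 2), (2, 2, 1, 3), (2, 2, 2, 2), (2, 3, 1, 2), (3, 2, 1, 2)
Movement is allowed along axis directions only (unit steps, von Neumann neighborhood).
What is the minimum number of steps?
3
(one shortest path: (2, 1, 1, 2) → (1, 1, 1, 2) → (1, 1, 1, 1) → (1, 1, 1, 0))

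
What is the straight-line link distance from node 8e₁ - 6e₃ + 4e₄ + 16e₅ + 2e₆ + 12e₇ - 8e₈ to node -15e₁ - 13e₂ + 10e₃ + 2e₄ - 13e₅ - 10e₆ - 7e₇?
48.6621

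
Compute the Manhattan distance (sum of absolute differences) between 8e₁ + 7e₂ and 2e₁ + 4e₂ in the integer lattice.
9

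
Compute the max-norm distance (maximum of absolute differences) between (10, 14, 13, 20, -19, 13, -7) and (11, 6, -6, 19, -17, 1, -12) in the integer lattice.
19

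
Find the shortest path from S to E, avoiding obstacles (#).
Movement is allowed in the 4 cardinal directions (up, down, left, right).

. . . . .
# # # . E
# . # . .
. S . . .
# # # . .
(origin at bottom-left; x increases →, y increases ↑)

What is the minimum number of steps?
5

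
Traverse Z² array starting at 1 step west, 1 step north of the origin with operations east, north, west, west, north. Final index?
(-2, 3)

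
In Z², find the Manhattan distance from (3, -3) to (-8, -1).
13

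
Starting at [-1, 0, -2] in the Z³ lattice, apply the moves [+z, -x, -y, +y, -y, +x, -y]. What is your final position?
(-1, -2, -1)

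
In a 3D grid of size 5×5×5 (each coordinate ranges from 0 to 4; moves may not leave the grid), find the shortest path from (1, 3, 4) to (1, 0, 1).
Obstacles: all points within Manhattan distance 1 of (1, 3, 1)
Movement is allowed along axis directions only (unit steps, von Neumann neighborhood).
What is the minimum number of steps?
6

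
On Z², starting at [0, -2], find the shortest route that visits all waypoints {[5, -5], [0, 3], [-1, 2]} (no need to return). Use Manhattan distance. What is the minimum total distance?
20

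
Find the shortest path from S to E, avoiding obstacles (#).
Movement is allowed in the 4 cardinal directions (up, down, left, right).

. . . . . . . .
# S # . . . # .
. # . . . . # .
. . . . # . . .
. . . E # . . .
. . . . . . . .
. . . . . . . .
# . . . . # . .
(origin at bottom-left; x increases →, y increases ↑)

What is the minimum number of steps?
7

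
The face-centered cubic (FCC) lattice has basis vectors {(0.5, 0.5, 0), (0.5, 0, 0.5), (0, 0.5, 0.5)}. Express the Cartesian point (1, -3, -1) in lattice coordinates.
-b₁ + 3b₂ - 5b₃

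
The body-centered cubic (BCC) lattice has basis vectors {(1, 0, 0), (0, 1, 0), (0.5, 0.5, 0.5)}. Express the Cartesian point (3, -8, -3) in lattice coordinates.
6b₁ - 5b₂ - 6b₃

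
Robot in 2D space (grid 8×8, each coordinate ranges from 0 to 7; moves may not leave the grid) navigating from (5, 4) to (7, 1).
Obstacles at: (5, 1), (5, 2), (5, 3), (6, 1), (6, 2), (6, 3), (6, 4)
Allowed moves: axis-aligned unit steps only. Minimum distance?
7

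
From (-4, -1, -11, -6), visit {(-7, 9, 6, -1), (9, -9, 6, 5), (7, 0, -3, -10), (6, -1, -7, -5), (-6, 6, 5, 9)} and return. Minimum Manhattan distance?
146
(one optimal route: (-4, -1, -11, -6) → (-7, 9, 6, -1) → (-6, 6, 5, 9) → (9, -9, 6, 5) → (7, 0, -3, -10) → (6, -1, -7, -5) → (-4, -1, -11, -6))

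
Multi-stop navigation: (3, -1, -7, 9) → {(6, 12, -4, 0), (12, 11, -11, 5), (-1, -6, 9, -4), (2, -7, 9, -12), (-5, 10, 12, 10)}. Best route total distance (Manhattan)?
136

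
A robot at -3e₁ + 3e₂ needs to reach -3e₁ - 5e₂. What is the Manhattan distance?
8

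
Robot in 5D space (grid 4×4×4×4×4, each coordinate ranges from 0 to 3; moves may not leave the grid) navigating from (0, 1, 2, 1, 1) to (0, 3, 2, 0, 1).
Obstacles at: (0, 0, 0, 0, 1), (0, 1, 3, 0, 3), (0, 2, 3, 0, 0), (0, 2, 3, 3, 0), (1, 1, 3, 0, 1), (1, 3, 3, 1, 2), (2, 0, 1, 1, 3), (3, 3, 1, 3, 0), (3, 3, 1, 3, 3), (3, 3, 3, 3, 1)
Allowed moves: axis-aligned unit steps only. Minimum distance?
3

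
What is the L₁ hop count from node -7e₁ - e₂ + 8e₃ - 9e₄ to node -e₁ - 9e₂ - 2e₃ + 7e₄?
40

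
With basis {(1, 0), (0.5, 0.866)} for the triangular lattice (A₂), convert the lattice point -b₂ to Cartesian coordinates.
(-0.5, -0.866)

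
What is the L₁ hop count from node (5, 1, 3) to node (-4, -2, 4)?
13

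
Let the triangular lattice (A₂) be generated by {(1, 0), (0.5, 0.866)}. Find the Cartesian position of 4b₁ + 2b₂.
(5, 1.732)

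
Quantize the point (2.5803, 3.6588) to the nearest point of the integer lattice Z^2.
(3, 4)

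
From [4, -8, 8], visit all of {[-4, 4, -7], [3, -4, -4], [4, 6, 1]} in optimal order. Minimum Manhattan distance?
51
(one optimal route: (4, -8, 8) → (3, -4, -4) → (4, 6, 1) → (-4, 4, -7))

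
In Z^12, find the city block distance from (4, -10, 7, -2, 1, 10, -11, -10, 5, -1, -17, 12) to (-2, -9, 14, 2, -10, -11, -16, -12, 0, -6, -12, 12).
72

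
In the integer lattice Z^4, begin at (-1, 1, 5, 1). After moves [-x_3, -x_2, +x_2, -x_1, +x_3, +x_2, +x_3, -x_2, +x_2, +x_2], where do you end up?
(-2, 3, 6, 1)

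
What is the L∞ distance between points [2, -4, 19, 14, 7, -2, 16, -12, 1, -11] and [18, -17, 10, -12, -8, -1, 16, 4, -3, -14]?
26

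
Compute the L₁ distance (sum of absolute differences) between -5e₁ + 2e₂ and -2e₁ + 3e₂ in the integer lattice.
4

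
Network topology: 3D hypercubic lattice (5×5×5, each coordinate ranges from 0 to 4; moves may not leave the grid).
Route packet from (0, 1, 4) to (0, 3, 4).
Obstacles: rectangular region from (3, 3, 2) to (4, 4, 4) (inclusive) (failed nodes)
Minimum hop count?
2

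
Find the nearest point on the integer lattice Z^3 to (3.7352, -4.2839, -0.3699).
(4, -4, 0)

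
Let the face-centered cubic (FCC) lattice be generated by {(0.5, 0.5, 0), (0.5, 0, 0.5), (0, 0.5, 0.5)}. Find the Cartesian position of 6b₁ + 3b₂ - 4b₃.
(4.5, 1, -0.5)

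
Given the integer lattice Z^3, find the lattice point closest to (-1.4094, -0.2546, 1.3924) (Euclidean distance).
(-1, 0, 1)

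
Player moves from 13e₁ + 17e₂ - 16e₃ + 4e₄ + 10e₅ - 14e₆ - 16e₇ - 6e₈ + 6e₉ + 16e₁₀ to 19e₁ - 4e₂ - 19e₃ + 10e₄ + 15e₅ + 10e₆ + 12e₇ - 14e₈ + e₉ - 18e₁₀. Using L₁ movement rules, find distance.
140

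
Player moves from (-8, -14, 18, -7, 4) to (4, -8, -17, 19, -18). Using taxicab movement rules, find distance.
101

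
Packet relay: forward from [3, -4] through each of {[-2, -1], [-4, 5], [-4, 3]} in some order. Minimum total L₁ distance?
16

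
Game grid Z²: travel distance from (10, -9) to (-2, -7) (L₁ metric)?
14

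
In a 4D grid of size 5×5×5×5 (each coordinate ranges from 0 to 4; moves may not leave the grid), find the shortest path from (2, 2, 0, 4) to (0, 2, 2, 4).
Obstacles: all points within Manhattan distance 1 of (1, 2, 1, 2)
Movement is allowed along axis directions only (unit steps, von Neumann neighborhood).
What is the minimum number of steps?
4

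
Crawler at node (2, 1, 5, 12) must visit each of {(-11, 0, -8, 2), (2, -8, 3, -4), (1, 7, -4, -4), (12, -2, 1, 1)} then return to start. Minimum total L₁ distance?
140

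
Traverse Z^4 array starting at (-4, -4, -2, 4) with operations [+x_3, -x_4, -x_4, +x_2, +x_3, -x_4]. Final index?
(-4, -3, 0, 1)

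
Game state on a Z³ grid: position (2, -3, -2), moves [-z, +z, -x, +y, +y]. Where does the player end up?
(1, -1, -2)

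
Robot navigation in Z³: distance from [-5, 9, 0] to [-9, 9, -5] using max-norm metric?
5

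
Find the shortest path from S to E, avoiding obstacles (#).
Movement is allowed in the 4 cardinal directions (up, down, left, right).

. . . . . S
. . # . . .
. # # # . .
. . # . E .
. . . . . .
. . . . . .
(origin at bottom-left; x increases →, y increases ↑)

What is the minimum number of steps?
4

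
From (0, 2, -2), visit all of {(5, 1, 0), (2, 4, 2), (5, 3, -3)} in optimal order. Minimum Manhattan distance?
20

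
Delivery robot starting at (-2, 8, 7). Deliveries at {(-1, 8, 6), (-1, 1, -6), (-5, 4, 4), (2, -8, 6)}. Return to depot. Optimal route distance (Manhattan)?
72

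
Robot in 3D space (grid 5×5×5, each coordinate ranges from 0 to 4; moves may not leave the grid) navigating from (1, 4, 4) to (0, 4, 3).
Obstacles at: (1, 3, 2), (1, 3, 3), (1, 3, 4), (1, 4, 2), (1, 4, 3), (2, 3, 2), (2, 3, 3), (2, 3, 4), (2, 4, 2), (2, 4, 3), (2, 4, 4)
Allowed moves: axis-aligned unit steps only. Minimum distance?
2
(one shortest path: (1, 4, 4) → (0, 4, 4) → (0, 4, 3))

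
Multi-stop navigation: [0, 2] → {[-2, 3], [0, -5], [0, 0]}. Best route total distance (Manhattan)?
13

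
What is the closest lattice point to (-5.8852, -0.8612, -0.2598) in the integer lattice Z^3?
(-6, -1, 0)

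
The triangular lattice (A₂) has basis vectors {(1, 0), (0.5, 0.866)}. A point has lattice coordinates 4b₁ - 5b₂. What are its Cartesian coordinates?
(1.5, -4.33)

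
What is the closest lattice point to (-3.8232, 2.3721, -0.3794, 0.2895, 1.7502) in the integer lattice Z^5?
(-4, 2, 0, 0, 2)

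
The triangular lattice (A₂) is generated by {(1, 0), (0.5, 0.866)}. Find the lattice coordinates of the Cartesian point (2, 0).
2b₁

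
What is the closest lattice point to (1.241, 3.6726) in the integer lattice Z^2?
(1, 4)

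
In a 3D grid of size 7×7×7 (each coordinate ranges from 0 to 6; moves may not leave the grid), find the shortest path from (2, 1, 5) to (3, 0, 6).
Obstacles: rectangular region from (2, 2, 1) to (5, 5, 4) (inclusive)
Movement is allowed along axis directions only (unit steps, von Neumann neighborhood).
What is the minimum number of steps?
3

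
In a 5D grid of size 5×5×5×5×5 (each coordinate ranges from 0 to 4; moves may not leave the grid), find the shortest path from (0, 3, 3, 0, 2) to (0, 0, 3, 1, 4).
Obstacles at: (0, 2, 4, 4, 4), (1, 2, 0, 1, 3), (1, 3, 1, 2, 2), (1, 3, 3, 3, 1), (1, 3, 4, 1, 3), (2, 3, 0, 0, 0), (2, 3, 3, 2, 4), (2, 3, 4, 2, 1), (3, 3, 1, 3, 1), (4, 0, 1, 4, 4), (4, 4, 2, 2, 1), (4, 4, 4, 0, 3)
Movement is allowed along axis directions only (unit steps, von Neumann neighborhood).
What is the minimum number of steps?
6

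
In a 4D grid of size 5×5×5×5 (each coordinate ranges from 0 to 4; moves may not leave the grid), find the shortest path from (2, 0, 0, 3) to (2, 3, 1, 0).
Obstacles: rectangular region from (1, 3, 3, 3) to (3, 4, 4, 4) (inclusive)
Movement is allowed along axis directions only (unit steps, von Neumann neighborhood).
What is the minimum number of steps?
7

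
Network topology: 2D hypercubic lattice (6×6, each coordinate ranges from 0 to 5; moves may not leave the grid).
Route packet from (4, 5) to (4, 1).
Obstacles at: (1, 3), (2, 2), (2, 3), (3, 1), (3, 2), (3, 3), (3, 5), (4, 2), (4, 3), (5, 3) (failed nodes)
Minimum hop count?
14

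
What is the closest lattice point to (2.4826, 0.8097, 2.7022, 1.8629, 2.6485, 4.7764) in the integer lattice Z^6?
(2, 1, 3, 2, 3, 5)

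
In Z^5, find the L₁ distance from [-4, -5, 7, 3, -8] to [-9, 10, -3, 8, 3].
46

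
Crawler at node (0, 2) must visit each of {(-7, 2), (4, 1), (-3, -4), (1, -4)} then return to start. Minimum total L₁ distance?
34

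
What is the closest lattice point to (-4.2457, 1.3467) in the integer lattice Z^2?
(-4, 1)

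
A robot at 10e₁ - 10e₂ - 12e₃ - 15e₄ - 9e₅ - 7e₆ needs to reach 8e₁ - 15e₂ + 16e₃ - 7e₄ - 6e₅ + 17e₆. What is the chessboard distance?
28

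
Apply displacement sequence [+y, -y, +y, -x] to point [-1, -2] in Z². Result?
(-2, -1)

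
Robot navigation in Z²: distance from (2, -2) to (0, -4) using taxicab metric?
4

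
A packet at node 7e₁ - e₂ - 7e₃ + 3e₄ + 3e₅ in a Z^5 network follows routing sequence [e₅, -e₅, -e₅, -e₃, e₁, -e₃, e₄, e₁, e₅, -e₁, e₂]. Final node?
(8, 0, -9, 4, 3)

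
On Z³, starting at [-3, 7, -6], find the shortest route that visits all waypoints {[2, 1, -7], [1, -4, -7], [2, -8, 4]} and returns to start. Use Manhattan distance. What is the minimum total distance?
64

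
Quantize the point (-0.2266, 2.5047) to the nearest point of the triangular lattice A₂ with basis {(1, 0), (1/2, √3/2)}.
(-0.5, 2.598)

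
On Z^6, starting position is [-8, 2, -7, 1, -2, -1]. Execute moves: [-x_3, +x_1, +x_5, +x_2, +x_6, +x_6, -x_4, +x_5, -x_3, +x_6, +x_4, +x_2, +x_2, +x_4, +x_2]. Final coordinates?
(-7, 6, -9, 2, 0, 2)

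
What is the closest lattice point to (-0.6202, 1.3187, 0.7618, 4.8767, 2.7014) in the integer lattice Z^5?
(-1, 1, 1, 5, 3)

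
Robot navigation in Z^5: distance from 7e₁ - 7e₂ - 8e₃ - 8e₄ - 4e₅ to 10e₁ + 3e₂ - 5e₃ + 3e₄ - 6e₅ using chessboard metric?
11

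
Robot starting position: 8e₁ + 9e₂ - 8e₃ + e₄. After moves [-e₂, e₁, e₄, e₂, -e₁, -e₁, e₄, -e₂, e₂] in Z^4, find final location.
(7, 9, -8, 3)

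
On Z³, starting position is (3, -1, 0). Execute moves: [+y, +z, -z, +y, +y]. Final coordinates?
(3, 2, 0)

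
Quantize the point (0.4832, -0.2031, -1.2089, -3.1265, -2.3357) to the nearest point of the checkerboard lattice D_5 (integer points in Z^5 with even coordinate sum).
(0, 0, -1, -3, -2)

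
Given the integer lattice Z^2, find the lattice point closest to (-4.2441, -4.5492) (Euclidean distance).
(-4, -5)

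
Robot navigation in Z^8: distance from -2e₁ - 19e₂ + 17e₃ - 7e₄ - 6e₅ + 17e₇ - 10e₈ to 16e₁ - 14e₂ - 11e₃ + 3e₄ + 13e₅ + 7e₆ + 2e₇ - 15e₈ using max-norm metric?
28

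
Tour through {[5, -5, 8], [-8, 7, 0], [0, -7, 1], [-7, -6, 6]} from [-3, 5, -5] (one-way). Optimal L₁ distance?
59
(one optimal route: (-3, 5, -5) → (-8, 7, 0) → (-7, -6, 6) → (0, -7, 1) → (5, -5, 8))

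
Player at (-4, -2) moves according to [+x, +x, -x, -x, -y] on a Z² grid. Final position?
(-4, -3)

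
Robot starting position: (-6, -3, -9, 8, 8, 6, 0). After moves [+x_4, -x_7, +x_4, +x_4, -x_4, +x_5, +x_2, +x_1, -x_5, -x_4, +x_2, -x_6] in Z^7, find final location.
(-5, -1, -9, 9, 8, 5, -1)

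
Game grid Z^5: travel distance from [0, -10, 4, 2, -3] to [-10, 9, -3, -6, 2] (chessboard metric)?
19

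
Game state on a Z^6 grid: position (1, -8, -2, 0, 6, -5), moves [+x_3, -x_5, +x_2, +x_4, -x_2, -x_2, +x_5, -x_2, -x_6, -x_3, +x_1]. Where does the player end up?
(2, -10, -2, 1, 6, -6)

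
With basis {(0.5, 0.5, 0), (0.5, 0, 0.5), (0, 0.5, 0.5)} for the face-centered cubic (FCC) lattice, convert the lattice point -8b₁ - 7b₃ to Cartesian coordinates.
(-4, -7.5, -3.5)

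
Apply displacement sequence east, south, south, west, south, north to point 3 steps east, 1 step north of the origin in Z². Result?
(3, -1)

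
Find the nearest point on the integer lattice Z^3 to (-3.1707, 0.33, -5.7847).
(-3, 0, -6)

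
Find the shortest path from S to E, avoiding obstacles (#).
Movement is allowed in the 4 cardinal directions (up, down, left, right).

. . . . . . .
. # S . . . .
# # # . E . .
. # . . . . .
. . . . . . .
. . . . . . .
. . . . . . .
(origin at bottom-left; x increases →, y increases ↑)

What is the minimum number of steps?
3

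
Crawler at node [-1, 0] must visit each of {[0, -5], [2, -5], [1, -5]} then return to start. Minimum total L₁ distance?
16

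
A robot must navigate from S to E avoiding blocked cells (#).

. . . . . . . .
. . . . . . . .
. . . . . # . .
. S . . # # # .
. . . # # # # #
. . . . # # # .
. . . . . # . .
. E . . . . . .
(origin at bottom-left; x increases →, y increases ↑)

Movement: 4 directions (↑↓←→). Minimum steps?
4
(one shortest path: (1, 4) → (1, 3) → (1, 2) → (1, 1) → (1, 0))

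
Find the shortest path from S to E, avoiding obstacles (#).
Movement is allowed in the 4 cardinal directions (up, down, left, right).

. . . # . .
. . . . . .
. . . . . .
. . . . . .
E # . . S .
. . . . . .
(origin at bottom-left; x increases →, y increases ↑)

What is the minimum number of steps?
6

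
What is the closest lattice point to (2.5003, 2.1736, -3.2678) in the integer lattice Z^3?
(3, 2, -3)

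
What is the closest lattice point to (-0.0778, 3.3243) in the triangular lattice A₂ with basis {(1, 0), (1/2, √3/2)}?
(0, 3.464)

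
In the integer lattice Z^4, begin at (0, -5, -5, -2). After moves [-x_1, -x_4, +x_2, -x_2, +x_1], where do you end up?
(0, -5, -5, -3)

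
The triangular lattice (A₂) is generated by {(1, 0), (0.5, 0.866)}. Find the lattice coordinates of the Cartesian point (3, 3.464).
b₁ + 4b₂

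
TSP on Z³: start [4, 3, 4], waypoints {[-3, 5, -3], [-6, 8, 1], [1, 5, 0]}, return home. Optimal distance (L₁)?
44
(one optimal route: (4, 3, 4) → (-6, 8, 1) → (-3, 5, -3) → (1, 5, 0) → (4, 3, 4))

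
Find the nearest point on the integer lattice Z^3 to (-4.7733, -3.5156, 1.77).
(-5, -4, 2)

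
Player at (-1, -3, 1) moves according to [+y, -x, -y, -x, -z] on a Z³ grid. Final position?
(-3, -3, 0)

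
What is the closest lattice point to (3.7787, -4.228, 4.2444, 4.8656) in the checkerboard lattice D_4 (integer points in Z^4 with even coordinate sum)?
(4, -4, 5, 5)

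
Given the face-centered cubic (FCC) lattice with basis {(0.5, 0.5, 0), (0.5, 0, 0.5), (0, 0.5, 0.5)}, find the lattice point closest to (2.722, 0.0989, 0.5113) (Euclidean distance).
(2.5, 0, 0.5)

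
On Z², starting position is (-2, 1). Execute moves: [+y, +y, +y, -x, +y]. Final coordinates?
(-3, 5)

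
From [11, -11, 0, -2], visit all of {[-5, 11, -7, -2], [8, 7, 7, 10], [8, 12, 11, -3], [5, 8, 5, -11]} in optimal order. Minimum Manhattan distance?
117
(one optimal route: (11, -11, 0, -2) → (8, 7, 7, 10) → (8, 12, 11, -3) → (5, 8, 5, -11) → (-5, 11, -7, -2))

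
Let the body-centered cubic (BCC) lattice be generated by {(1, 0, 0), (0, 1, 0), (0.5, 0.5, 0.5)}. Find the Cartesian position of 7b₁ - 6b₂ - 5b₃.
(4.5, -8.5, -2.5)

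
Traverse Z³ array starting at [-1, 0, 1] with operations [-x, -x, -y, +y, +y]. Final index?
(-3, 1, 1)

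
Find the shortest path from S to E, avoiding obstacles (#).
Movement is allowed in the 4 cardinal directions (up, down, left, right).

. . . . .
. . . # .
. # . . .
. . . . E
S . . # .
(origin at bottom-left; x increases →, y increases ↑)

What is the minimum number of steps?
5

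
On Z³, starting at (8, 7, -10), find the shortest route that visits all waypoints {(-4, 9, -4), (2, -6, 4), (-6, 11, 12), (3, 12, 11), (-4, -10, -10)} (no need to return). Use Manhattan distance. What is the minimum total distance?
101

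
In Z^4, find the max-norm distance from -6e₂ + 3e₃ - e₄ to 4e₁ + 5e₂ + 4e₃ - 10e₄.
11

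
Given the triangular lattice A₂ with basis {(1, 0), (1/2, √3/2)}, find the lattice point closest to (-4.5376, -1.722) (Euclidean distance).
(-5, -1.732)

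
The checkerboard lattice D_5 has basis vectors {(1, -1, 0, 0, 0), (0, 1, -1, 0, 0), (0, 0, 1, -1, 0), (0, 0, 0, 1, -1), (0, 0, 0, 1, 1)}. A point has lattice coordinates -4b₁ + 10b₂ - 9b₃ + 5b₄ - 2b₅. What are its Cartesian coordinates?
(-4, 14, -19, 12, -7)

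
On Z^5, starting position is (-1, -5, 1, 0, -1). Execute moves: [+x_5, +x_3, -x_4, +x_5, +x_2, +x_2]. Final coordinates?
(-1, -3, 2, -1, 1)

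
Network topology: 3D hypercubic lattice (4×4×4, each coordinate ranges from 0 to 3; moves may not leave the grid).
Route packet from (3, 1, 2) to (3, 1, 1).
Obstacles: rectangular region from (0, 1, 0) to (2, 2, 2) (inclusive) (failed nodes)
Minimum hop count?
1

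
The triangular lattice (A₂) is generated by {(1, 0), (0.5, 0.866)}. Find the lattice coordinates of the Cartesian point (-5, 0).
-5b₁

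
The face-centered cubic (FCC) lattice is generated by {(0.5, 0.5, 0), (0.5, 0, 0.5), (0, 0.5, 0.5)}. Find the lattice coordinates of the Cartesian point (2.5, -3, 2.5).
-3b₁ + 8b₂ - 3b₃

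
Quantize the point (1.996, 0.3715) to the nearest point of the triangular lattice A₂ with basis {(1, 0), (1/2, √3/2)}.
(2, 0)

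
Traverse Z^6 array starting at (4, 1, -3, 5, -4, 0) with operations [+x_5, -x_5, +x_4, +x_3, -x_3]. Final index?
(4, 1, -3, 6, -4, 0)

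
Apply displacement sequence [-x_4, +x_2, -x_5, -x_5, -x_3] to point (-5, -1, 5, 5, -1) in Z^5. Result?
(-5, 0, 4, 4, -3)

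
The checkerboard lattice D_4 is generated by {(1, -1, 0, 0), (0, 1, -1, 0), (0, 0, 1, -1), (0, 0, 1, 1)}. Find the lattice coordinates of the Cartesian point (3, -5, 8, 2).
3b₁ - 2b₂ + 2b₃ + 4b₄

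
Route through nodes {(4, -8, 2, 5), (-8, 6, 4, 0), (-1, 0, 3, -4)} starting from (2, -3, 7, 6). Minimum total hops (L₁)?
54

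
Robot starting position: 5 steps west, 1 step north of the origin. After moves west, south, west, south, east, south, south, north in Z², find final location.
(-6, -2)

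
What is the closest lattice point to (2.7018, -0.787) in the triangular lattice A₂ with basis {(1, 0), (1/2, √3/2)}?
(2.5, -0.866)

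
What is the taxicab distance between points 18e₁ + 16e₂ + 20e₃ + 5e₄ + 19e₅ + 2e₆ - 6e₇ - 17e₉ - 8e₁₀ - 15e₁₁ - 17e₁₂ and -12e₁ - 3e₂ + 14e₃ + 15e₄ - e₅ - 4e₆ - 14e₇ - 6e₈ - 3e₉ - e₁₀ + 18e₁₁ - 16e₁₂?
160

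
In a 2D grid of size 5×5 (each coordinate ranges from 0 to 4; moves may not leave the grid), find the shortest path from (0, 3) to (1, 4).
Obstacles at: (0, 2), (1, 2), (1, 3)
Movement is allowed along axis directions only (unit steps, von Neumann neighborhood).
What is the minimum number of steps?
2
(one shortest path: (0, 3) → (0, 4) → (1, 4))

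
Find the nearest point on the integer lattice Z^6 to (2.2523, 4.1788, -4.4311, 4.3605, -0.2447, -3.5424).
(2, 4, -4, 4, 0, -4)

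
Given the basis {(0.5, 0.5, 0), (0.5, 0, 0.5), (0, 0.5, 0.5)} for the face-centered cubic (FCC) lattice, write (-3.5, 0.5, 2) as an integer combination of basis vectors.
-5b₁ - 2b₂ + 6b₃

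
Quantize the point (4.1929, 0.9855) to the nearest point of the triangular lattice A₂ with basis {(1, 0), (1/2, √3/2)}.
(4.5, 0.866)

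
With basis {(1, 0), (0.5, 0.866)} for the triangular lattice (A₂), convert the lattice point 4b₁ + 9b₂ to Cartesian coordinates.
(8.5, 7.794)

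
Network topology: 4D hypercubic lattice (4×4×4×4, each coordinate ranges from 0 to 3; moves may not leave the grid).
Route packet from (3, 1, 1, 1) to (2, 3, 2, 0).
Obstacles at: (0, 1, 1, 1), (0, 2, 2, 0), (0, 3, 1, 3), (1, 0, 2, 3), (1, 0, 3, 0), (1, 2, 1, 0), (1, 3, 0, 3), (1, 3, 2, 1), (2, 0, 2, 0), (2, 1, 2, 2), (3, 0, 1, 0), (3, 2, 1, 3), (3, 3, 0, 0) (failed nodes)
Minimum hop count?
5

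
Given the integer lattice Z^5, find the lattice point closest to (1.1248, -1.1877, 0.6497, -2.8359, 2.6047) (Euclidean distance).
(1, -1, 1, -3, 3)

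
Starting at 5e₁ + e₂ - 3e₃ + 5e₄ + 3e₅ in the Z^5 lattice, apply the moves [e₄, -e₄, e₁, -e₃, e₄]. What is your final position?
(6, 1, -4, 6, 3)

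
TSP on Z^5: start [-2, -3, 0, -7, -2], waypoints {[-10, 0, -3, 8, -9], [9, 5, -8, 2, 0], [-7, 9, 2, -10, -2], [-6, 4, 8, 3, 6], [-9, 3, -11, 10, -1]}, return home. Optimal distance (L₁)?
184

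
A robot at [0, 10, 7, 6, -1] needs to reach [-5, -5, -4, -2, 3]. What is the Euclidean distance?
21.2368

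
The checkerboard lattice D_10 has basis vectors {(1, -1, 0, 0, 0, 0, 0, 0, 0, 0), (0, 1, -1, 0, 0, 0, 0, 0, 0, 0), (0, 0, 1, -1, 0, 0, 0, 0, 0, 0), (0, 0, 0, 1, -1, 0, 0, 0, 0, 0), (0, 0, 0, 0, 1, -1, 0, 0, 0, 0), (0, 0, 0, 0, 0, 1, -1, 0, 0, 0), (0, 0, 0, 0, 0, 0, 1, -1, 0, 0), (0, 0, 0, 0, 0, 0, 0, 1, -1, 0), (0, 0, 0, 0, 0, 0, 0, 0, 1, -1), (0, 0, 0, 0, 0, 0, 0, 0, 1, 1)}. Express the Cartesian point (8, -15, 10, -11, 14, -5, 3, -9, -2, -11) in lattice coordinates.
8b₁ - 7b₂ + 3b₃ - 8b₄ + 6b₅ + b₆ + 4b₇ - 5b₈ + 2b₉ - 9b₁₀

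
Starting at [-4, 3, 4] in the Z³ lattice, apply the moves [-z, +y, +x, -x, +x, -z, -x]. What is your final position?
(-4, 4, 2)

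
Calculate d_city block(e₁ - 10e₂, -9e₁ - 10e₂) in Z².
10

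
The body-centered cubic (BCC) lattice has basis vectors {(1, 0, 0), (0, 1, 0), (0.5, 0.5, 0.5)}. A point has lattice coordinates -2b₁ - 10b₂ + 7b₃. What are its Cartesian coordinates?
(1.5, -6.5, 3.5)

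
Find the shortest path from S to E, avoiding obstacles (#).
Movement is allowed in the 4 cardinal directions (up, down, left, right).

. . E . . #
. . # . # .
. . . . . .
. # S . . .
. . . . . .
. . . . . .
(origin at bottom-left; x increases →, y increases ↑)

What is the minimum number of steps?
5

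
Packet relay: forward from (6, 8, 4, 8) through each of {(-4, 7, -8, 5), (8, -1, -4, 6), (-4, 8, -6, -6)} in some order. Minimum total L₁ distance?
60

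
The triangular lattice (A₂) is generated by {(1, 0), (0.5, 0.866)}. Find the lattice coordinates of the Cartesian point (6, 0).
6b₁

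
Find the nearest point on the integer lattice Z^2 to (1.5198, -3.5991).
(2, -4)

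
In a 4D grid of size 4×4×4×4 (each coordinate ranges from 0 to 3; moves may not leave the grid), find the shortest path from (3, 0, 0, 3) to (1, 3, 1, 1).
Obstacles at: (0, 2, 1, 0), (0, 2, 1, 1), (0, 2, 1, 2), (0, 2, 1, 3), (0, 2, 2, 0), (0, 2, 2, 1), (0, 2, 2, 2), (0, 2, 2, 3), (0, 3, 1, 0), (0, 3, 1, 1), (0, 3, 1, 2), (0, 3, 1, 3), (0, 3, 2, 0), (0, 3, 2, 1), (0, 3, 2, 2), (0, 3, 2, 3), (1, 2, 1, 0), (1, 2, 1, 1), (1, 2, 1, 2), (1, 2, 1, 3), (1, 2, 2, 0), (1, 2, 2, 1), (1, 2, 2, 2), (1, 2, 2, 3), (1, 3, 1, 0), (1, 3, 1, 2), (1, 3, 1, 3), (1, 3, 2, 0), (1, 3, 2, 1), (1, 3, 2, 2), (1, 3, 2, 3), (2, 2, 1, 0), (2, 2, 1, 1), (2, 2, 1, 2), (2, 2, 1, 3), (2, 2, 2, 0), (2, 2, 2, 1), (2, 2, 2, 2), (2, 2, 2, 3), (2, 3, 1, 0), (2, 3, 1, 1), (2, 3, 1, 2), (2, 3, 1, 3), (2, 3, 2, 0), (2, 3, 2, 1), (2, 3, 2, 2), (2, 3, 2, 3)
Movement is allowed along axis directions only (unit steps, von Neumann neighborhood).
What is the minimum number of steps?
8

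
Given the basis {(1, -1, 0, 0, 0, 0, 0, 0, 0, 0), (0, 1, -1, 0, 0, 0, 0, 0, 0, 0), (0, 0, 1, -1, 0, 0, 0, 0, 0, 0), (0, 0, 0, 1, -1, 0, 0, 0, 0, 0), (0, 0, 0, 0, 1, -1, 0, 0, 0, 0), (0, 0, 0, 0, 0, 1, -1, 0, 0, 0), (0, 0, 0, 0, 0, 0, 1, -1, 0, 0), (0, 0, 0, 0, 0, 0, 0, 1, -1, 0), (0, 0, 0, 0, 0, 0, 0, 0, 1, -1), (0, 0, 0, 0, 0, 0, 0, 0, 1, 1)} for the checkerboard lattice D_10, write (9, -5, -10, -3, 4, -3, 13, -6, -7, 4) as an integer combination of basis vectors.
9b₁ + 4b₂ - 6b₃ - 9b₄ - 5b₅ - 8b₆ + 5b₇ - b₈ - 6b₉ - 2b₁₀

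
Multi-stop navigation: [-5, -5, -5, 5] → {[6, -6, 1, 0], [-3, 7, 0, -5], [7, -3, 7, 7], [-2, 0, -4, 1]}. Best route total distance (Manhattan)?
76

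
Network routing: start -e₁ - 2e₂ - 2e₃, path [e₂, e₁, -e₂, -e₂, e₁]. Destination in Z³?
(1, -3, -2)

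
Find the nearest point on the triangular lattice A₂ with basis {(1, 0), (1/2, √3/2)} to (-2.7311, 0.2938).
(-3, 0)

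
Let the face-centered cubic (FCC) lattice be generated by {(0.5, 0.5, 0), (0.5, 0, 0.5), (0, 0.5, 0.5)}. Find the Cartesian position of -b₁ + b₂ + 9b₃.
(0, 4, 5)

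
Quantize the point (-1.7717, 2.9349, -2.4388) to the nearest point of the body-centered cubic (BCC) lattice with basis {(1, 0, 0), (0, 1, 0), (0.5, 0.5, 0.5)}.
(-2, 3, -2)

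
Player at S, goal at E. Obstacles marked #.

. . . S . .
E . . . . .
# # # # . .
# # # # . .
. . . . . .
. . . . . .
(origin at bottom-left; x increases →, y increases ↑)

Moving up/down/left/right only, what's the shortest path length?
4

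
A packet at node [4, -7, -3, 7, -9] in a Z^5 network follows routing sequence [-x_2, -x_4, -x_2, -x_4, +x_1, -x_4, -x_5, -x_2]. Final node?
(5, -10, -3, 4, -10)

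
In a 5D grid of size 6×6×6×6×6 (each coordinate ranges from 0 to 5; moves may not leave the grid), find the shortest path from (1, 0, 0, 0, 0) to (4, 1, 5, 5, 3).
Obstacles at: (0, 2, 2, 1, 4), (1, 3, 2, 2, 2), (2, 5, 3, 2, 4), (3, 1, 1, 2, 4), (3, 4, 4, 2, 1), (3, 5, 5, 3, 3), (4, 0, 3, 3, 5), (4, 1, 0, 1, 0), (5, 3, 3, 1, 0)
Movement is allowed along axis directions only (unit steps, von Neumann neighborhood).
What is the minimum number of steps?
17
(one shortest path: (1, 0, 0, 0, 0) → (2, 0, 0, 0, 0) → (3, 0, 0, 0, 0) → (4, 0, 0, 0, 0) → (4, 1, 0, 0, 0) → (4, 1, 1, 0, 0) → (4, 1, 2, 0, 0) → (4, 1, 3, 0, 0) → (4, 1, 4, 0, 0) → (4, 1, 5, 0, 0) → (4, 1, 5, 1, 0) → (4, 1, 5, 2, 0) → (4, 1, 5, 3, 0) → (4, 1, 5, 4, 0) → (4, 1, 5, 5, 0) → (4, 1, 5, 5, 1) → (4, 1, 5, 5, 2) → (4, 1, 5, 5, 3))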